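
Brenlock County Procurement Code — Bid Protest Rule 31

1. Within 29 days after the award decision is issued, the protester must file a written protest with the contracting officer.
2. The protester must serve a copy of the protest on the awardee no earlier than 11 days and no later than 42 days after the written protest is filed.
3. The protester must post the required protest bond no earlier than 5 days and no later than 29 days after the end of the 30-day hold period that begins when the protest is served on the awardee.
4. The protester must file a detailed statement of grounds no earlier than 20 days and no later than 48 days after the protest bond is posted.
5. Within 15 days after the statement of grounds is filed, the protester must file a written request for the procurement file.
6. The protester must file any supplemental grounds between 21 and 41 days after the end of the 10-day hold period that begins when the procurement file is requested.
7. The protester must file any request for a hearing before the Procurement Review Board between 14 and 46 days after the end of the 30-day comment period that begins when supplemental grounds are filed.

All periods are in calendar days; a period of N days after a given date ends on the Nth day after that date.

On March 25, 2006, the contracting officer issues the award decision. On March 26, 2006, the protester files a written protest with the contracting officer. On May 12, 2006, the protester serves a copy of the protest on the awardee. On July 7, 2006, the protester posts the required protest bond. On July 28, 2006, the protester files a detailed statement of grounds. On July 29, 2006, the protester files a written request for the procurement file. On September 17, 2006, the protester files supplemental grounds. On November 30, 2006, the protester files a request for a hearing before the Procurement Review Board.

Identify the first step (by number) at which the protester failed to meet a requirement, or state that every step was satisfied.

Step 1 — counting 29 days from March 25, 2006 (when the award decision is issued) gives a deadline of April 23, 2006; completed March 26, 2006, before the deadline.
Step 2 — 11 and 42 days from March 26, 2006 (when the written protest is filed) are April 6, 2006 and May 7, 2006 respectively; May 12, 2006 is 5 days past the end of the window.
That is the first point of non-compliance.

Step 2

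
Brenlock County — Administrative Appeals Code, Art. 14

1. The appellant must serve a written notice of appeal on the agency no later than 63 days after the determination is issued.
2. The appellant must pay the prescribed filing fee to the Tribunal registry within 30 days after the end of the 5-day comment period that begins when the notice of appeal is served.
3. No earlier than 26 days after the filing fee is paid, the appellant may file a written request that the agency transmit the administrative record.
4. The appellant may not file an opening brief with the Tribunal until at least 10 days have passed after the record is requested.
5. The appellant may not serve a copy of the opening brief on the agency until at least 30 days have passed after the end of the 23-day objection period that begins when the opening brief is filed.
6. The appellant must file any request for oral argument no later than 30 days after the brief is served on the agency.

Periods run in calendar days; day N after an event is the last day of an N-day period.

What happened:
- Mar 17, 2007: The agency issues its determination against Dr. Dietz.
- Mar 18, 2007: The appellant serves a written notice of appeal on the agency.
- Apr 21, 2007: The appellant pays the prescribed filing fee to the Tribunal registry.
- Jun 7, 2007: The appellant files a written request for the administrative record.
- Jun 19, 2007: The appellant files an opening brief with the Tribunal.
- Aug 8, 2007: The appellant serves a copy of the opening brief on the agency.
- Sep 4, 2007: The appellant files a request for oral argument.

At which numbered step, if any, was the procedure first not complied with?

Step 1 — counting 63 days from Mar 17, 2007 (when the determination is issued) gives a deadline of May 19, 2007; completed Mar 18, 2007, before the deadline.
Step 2 — counting 30 days from Mar 23, 2007 (end of the 5-day comment period, which began when the notice of appeal is served on Mar 18, 2007) gives a deadline of Apr 22, 2007; done Apr 21, 2007 — timely.
Step 3 — must wait 26 days from Apr 21, 2007 (when the filing fee is paid), so not before May 17, 2007; done Jun 7, 2007, after the minimum wait.
Step 4 — must wait 10 days from Jun 7, 2007 (when the record is requested), so not before Jun 17, 2007; done Jun 19, 2007 — permitted.
Step 5 — must wait 30 days from Jul 12, 2007 (end of the 23-day objection period, which began when the opening brief is filed on Jun 19, 2007), so not before Aug 11, 2007; acted on Aug 8, 2007, 3 days prematurely.
The analysis stops there.

Step 5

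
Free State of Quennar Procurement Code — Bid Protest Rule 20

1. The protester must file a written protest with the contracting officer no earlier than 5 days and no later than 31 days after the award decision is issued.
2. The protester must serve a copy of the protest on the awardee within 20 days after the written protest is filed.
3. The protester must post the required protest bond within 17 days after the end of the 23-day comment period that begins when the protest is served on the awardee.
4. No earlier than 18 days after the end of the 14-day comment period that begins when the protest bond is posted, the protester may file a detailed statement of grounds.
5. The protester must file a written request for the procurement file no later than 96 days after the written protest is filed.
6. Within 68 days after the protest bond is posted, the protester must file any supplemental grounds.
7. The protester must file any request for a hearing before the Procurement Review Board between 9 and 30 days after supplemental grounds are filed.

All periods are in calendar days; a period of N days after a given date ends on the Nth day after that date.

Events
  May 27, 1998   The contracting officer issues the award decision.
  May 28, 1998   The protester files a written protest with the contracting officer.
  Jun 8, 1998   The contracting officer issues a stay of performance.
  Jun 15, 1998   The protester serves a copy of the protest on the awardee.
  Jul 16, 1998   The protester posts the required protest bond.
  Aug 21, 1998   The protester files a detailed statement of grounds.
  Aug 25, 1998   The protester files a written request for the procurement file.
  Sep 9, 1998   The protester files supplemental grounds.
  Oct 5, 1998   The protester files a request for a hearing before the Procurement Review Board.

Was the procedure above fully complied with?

(1) the permitted window runs from May 27, 1998 + 5 = Jun 1, 1998 to May 27, 1998 + 31 = Jun 27, 1998; done May 28, 1998 — 4 days before the window opened.
The analysis stops there.

No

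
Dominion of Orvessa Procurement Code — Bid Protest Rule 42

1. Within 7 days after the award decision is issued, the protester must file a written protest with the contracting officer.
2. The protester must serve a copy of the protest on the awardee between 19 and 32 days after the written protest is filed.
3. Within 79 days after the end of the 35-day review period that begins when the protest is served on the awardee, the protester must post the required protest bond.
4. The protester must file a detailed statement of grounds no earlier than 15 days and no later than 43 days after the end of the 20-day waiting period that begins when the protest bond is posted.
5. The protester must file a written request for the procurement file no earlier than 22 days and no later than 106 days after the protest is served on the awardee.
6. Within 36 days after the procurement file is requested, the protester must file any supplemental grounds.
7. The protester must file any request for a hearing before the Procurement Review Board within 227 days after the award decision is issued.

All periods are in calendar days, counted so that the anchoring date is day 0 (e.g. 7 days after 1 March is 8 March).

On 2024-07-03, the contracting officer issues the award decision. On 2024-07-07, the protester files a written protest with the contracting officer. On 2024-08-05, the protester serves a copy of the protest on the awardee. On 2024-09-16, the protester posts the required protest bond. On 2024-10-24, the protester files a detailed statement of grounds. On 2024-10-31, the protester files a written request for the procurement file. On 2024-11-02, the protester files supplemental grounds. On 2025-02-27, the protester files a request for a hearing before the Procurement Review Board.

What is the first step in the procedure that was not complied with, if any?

Step 1 — counting 7 days from 2024-07-03 (when the award decision is issued) gives a deadline of 2024-07-10; 2024-07-07 is within that limit.
Step 2 — 19 and 32 days from 2024-07-07 (when the written protest is filed) are 2024-07-26 and 2024-08-08 respectively; 2024-08-05 falls inside that range.
Step 3 — counting 79 days from 2024-09-09 (end of the 35-day review period, which began when the protest is served on the awardee on 2024-08-05) gives a deadline of 2024-11-27; 2024-09-16 is within that limit.
Step 4 — 15 and 43 days from 2024-10-06 (end of the 20-day waiting period, which began when the protest bond is posted on 2024-09-16) are 2024-10-21 and 2024-11-18 respectively; done 2024-10-24 — within the window.
Step 5 — 22 and 106 days from 2024-08-05 (when the protest is served on the awardee) are 2024-08-27 and 2024-11-19 respectively; done 2024-10-31, which is between those dates.
Step 6 — counting 36 days from 2024-10-31 (when the procurement file is requested) gives a deadline of 2024-12-06; completed 2024-11-02, before the deadline.
Step 7 — counting 227 days from 2024-07-03 (when the award decision is issued) gives a deadline of 2025-02-15; 2025-02-27 misses that deadline by 12 days.
The procedure was therefore not followed at step 7.

Step 7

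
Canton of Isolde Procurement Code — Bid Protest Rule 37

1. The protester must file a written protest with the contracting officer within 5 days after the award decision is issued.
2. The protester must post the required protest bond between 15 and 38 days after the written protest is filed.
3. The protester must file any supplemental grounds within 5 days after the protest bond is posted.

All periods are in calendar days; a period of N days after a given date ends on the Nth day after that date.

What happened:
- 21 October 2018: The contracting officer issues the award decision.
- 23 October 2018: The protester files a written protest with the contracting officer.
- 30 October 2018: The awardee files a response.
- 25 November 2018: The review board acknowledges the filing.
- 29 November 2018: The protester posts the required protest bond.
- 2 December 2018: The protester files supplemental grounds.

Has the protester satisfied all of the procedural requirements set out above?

Step 1: 5 days after 21 October 2018 (when the award decision is issued) is 26 October 2018; done 23 October 2018 — timely.
Step 2: the window is 15–38 days after 23 October 2018 (when the written protest is filed), so 7 November 2018 through 30 November 2018; done 29 November 2018, which is between those dates.
Step 3: 5 days after 29 November 2018 (when the protest bond is posted) is 4 December 2018; done 2 December 2018 — timely.

Yes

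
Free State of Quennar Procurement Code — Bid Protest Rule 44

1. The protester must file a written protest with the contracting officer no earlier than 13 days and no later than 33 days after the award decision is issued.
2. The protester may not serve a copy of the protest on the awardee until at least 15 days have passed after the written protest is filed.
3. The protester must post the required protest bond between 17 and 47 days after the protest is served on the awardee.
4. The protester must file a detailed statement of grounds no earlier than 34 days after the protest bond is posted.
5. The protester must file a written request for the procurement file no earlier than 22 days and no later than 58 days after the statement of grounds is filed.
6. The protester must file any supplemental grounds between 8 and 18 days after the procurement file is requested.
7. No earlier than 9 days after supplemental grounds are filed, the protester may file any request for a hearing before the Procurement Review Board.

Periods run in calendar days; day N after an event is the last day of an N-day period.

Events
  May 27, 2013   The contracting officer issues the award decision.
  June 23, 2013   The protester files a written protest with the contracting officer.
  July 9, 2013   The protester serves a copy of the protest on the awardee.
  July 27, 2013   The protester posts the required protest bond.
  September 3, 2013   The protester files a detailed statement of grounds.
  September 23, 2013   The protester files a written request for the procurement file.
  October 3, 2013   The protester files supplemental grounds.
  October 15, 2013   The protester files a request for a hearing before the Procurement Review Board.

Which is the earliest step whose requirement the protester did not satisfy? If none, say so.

Step 1: the window is 13–33 days after May 27, 2013 (when the award decision is issued), so June 9, 2013 through June 29, 2013; June 23, 2013 falls inside that range.
Step 2: the earliest permitted date is 15 days after June 23, 2013 (when the written protest is filed), i.e. July 8, 2013; done July 9, 2013 — permitted.
Step 3: the window is 17–47 days after July 9, 2013 (when the protest is served on the awardee), so July 26, 2013 through August 25, 2013; done July 27, 2013, which is between those dates.
Step 4: the earliest permitted date is 34 days after July 27, 2013 (when the protest bond is posted), i.e. August 30, 2013; done September 3, 2013, after the minimum wait.
Step 5: the window is 22–58 days after September 3, 2013 (when the statement of grounds is filed), so September 25, 2013 through October 31, 2013; September 23, 2013 is 2 days too early.
Later steps need not be reached.

Step 5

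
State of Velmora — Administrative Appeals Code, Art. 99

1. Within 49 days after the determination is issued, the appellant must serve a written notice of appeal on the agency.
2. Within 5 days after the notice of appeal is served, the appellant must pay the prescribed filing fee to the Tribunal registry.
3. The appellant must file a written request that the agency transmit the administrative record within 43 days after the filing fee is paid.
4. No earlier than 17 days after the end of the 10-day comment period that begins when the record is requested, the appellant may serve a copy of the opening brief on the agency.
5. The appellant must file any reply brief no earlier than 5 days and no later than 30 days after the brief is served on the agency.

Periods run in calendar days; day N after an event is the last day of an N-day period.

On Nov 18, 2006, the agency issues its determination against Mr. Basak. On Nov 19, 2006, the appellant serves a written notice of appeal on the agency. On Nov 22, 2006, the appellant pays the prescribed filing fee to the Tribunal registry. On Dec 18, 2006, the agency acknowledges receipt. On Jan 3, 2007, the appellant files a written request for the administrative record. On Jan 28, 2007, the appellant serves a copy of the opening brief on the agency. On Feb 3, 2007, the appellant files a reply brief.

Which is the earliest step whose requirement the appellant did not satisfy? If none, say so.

Step 4

Step 1 — counting 49 days from Nov 18, 2006 (when the determination is issued) gives a deadline of Jan 6, 2007; Nov 19, 2006 is within that limit.
Step 2 — counting 5 days from Nov 19, 2006 (when the notice of appeal is served) gives a deadline of Nov 24, 2006; done Nov 22, 2006 — timely.
Step 3 — counting 43 days from Nov 22, 2006 (when the filing fee is paid) gives a deadline of Jan 4, 2007; completed Jan 3, 2007, before the deadline.
Step 4 — must wait 17 days from Jan 13, 2007 (end of the 10-day comment period, which began when the record is requested on Jan 3, 2007), so not before Jan 30, 2007; Jan 28, 2007 is 2 days before the earliest permitted date.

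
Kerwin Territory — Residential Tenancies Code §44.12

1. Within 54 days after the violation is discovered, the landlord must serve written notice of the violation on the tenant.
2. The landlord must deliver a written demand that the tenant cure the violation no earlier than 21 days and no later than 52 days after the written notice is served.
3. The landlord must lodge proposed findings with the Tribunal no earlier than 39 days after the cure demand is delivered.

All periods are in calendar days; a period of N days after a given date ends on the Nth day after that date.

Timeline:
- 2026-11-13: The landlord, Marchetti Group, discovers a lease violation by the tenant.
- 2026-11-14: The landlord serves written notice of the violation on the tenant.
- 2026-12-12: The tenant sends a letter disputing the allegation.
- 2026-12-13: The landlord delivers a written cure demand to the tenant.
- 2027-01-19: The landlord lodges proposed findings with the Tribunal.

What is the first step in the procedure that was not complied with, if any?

Step 3

(1) due by 2026-11-13 + 54 days = 2027-01-06; 2026-11-14 is within that limit.
(2) the permitted window runs from 2026-11-14 + 21 = 2026-12-05 to 2026-11-14 + 52 = 2027-01-05; done 2026-12-13 — within the window.
(3) permitted from 2026-12-13 + 39 days = 2027-01-21 onward; 2027-01-19 is 2 days before the earliest permitted date.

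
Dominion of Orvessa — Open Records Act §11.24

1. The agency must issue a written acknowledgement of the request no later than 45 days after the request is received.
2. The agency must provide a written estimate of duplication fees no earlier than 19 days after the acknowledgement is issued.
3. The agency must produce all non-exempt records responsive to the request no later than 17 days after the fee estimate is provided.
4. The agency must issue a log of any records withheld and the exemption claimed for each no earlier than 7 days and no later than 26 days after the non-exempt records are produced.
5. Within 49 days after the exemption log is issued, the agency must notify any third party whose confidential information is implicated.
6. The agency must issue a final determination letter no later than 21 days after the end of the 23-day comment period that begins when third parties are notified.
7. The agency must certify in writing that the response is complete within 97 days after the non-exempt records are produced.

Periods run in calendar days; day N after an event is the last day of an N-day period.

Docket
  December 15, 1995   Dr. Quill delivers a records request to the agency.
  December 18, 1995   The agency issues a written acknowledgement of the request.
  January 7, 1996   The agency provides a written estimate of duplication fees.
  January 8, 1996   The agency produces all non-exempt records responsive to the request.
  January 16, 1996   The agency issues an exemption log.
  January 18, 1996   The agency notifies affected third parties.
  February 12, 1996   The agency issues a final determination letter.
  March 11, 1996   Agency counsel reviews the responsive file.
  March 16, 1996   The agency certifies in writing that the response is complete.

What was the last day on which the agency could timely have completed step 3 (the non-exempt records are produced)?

Step 3 runs from January 7, 1996, when the fee estimate is provided. 17 days after January 7, 1996 is January 24, 1996.

January 24, 1996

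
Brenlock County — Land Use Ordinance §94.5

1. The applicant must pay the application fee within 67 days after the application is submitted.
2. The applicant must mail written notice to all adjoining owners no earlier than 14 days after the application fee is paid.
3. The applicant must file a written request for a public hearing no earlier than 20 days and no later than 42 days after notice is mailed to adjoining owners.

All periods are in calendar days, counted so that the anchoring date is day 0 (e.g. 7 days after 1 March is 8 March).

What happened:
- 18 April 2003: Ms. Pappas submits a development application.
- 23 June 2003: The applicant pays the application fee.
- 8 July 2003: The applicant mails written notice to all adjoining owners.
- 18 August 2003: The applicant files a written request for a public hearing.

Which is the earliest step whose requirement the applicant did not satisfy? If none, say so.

Step 1: 67 days after 18 April 2003 (when the application is submitted) is 24 June 2003; 23 June 2003 is within that limit.
Step 2: the earliest permitted date is 14 days after 23 June 2003 (when the application fee is paid), i.e. 7 July 2003; 8 July 2003 is on or after that date.
Step 3: the window is 20–42 days after 8 July 2003 (when notice is mailed to adjoining owners), so 28 July 2003 through 19 August 2003; done 18 August 2003 — within the window.

None — every step was satisfied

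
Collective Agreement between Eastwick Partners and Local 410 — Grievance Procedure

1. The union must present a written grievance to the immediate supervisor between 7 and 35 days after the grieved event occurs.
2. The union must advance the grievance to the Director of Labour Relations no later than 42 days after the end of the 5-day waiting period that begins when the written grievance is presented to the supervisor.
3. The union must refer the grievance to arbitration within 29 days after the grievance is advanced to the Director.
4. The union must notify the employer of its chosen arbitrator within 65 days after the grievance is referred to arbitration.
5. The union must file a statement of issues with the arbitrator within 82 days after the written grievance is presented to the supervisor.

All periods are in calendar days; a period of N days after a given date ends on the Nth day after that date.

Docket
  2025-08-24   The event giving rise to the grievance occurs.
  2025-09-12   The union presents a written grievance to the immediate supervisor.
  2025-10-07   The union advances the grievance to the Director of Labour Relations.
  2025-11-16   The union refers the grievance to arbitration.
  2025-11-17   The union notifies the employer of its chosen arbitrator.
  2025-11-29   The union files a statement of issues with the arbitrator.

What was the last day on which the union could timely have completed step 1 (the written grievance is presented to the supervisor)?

Step 1 runs from 2025-08-24, when the grieved event occurs. The window is 7–35 days after 2025-08-24; it closes on 2025-09-28.

2025-09-28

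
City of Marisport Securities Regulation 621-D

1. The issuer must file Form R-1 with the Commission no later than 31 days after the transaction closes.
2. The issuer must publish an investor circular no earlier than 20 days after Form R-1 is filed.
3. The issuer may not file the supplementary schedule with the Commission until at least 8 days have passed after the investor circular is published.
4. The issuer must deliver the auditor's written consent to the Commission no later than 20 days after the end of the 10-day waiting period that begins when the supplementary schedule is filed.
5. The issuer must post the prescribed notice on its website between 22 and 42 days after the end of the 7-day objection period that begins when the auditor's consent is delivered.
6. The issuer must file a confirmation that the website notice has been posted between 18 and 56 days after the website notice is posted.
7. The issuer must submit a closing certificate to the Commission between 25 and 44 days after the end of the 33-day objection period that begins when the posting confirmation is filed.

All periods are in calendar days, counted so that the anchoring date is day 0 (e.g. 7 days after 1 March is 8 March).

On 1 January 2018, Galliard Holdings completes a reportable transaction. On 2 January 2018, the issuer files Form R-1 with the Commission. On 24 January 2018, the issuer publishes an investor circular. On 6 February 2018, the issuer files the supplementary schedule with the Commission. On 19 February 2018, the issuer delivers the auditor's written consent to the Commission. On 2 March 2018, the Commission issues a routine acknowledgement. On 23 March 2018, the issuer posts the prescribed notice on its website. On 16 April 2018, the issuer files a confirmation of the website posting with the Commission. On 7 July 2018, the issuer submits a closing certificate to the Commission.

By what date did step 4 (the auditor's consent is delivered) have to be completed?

8 March 2018

The supplementary schedule is filed on 6 February 2018; the 10-day waiting period therefore ends 16 February 2018, and step 4 runs from that date. 20 days after 16 February 2018 is 8 March 2018.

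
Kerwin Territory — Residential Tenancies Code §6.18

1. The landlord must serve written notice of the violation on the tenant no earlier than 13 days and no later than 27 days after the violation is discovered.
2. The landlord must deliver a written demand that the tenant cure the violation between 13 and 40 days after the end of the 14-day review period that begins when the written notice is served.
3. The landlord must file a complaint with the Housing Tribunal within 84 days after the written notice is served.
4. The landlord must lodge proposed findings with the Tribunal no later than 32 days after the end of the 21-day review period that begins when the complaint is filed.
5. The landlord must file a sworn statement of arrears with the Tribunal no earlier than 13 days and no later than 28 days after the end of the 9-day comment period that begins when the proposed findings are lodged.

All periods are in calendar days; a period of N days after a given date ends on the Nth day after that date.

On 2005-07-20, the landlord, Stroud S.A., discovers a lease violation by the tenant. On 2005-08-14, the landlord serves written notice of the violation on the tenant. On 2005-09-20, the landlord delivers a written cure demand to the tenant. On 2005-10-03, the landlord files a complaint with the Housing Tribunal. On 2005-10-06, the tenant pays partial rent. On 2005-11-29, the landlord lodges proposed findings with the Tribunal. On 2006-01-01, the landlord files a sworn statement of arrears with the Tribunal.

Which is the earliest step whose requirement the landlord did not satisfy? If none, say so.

Step 4

(1) the permitted window runs from 2005-07-20 + 13 = 2005-08-02 to 2005-07-20 + 27 = 2005-08-16; done 2005-08-14 — within the window.
(2) the permitted window runs from 2005-08-28 + 13 = 2005-09-10 to 2005-08-28 + 40 = 2005-10-07; done 2005-09-20 — within the window.
(3) due by 2005-08-14 + 84 days = 2005-11-06; 2005-10-03 is within that limit.
(4) due by 2005-10-24 + 32 days = 2005-11-25; 2005-11-29 misses that deadline by 4 days.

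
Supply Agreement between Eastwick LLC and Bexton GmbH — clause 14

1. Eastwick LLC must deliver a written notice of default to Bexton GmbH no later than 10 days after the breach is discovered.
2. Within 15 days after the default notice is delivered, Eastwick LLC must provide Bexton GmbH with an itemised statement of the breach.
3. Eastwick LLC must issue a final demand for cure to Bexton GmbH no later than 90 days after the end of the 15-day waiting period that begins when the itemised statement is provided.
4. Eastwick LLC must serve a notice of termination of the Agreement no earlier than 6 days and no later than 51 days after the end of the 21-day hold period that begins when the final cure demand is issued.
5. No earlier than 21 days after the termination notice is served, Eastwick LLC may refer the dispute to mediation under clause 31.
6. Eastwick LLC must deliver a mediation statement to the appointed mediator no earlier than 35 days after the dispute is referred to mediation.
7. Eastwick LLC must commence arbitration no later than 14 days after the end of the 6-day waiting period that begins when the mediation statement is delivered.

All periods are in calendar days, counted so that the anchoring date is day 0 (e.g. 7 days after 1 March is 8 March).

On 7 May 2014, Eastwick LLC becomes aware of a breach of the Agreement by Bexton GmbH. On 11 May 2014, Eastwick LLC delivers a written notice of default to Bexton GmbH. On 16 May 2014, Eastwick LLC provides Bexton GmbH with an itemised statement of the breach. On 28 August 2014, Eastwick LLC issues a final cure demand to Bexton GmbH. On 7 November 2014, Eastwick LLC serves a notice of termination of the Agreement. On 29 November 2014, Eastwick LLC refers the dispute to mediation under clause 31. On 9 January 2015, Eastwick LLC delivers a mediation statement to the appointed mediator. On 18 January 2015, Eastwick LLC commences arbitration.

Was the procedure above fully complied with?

Yes

Step 1 — counting 10 days from 7 May 2014 (when the breach is discovered) gives a deadline of 17 May 2014; 11 May 2014 is within that limit.
Step 2 — counting 15 days from 11 May 2014 (when the default notice is delivered) gives a deadline of 26 May 2014; 16 May 2014 is within that limit.
Step 3 — counting 90 days from 31 May 2014 (end of the 15-day waiting period, which began when the itemised statement is provided on 16 May 2014) gives a deadline of 29 August 2014; done 28 August 2014 — timely.
Step 4 — 6 and 51 days from 18 September 2014 (end of the 21-day hold period, which began when the final cure demand is issued on 28 August 2014) are 24 September 2014 and 8 November 2014 respectively; done 7 November 2014, which is between those dates.
Step 5 — must wait 21 days from 7 November 2014 (when the termination notice is served), so not before 28 November 2014; done 29 November 2014 — permitted.
Step 6 — must wait 35 days from 29 November 2014 (when the dispute is referred to mediation), so not before 3 January 2015; done 9 January 2015, after the minimum wait.
Step 7 — counting 14 days from 15 January 2015 (end of the 6-day waiting period, which began when the mediation statement is delivered on 9 January 2015) gives a deadline of 29 January 2015; 18 January 2015 is within that limit.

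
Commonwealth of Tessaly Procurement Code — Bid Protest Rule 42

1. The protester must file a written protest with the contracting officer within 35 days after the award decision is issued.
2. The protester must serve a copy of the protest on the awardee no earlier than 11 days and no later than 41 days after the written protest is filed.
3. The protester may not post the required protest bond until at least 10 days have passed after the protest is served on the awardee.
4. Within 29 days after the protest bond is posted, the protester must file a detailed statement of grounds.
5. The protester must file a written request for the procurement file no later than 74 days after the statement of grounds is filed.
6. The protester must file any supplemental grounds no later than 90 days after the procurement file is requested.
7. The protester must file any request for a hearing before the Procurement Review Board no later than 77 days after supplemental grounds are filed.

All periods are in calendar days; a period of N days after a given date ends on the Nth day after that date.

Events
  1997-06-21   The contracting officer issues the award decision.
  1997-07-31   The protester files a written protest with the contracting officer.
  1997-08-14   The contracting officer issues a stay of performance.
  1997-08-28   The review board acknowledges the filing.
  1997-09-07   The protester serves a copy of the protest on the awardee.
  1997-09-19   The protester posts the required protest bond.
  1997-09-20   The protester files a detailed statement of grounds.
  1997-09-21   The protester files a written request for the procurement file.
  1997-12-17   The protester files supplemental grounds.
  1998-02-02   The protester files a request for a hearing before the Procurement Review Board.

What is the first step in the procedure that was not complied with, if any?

(1) due by 1997-06-21 + 35 days = 1997-07-26; not done until 1997-07-31, 5 days after the deadline.
The analysis stops there.

Step 1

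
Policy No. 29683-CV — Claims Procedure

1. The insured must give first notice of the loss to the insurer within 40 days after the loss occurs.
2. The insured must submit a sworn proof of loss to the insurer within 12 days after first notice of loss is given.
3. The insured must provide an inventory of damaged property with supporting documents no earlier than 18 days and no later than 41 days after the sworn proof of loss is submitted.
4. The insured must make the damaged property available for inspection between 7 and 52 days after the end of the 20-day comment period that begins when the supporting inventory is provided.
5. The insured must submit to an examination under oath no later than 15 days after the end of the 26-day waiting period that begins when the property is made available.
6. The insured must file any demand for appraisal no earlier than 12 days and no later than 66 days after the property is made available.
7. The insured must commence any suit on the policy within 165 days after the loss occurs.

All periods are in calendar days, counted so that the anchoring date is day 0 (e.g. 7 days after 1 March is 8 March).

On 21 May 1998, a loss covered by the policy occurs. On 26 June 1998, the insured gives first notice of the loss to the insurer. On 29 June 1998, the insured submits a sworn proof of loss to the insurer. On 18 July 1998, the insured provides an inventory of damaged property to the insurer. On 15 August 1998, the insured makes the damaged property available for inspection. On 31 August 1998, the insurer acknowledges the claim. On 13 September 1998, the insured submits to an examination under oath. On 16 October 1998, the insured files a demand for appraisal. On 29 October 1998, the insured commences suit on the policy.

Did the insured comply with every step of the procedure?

Yes

(1) due by 21 May 1998 + 40 days = 30 June 1998; done 26 June 1998 — timely.
(2) due by 26 June 1998 + 12 days = 8 July 1998; completed 29 June 1998, before the deadline.
(3) the permitted window runs from 29 June 1998 + 18 = 17 July 1998 to 29 June 1998 + 41 = 9 August 1998; done 18 July 1998 — within the window.
(4) the permitted window runs from 7 August 1998 + 7 = 14 August 1998 to 7 August 1998 + 52 = 28 September 1998; done 15 August 1998 — within the window.
(5) due by 10 September 1998 + 15 days = 25 September 1998; completed 13 September 1998, before the deadline.
(6) the permitted window runs from 15 August 1998 + 12 = 27 August 1998 to 15 August 1998 + 66 = 20 October 1998; done 16 October 1998 — within the window.
(7) due by 21 May 1998 + 165 days = 2 November 1998; completed 29 October 1998, before the deadline.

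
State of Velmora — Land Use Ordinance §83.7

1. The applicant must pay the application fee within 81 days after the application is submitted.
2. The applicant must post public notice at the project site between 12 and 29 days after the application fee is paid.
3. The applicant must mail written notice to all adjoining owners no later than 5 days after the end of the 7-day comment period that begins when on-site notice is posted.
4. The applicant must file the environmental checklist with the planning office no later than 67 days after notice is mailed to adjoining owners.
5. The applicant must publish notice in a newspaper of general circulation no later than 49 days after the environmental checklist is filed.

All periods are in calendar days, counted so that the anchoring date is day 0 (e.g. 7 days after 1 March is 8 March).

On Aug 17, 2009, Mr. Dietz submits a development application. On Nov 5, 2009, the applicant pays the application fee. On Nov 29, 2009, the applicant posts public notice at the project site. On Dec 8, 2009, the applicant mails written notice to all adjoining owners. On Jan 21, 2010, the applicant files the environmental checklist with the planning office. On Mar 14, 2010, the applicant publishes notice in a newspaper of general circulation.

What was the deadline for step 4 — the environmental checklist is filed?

Step 4 runs from Dec 8, 2009, when notice is mailed to adjoining owners. 67 days after Dec 8, 2009 is Feb 13, 2010.

Feb 13, 2010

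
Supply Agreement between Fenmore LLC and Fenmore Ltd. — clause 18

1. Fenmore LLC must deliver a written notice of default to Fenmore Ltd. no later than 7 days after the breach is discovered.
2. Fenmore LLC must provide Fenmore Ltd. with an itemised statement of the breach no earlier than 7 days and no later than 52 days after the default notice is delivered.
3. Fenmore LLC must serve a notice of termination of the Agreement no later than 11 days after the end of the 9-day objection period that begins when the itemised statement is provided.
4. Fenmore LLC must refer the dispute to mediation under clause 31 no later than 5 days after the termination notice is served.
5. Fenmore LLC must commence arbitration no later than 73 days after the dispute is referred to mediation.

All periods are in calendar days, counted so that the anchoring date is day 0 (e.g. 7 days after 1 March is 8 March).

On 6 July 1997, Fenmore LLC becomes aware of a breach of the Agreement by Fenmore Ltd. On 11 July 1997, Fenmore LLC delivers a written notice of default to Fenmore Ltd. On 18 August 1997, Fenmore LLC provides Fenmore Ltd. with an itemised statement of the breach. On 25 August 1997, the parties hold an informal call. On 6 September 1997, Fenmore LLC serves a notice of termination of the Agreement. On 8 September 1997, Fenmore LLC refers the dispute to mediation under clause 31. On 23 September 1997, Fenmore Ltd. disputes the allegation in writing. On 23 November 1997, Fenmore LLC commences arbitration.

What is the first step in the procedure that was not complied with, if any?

Step 5

Step 1: 7 days after 6 July 1997 (when the breach is discovered) is 13 July 1997; done 11 July 1997 — timely.
Step 2: the window is 7–52 days after 11 July 1997 (when the default notice is delivered), so 18 July 1997 through 1 September 1997; done 18 August 1997 — within the window.
Step 3: 11 days after 27 August 1997 (end of the 9-day objection period, which began when the itemised statement is provided on 18 August 1997) is 7 September 1997; done 6 September 1997 — timely.
Step 4: 5 days after 6 September 1997 (when the termination notice is served) is 11 September 1997; 8 September 1997 is within that limit.
Step 5: 73 days after 8 September 1997 (when the dispute is referred to mediation) is 20 November 1997; not done until 23 November 1997, 3 days after the deadline.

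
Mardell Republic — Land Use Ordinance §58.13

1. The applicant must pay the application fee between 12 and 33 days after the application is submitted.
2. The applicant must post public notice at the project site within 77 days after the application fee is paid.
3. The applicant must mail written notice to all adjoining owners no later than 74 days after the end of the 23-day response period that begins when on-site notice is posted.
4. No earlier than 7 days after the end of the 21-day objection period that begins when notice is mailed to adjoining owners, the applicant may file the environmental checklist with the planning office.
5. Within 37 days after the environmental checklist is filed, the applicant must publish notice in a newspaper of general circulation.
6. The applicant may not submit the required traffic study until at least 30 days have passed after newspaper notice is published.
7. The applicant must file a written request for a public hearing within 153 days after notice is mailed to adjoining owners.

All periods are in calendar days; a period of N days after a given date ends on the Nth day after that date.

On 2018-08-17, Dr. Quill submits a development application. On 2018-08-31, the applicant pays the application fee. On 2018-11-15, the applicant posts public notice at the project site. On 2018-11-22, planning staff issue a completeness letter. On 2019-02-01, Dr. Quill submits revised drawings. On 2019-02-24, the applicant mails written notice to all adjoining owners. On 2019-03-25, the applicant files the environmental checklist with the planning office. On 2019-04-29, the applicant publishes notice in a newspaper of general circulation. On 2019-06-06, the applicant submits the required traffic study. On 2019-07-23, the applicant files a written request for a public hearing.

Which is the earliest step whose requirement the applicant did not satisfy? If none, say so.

Step 1 — 12 and 33 days from 2018-08-17 (when the application is submitted) are 2018-08-29 and 2018-09-19 respectively; done 2018-08-31, which is between those dates.
Step 2 — counting 77 days from 2018-08-31 (when the application fee is paid) gives a deadline of 2018-11-16; completed 2018-11-15, before the deadline.
Step 3 — counting 74 days from 2018-12-08 (end of the 23-day response period, which began when on-site notice is posted on 2018-11-15) gives a deadline of 2019-02-20; not done until 2019-02-24, 4 days after the deadline.
That is the first point of non-compliance.

Step 3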